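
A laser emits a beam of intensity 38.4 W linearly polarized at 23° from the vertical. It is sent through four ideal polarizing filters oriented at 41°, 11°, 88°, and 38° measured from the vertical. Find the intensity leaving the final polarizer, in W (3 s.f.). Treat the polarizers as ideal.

I ≈ 0.545 W

I₁ = 38.4 W · cos²(18°) = 34.73 W.
I₂ = I₁ · cos²(30°) = 34.73 · 0.75 = 26.05 W.
I₃ = I₂ · cos²(77°) = 26.05 · 0.0506 = 1.318 W.
I₄ = I₃ · cos²(50°) = 1.318 · 0.4132 = 0.5446 W.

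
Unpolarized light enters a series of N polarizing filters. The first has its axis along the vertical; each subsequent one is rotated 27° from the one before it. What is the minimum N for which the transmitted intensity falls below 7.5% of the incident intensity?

N = 10

First polarizer halves the unpolarized light: factor 1/2.
Each further stage multiplies by cos²(27°) = 0.7939.
After N polarizers: T = 0.5·0.7939^(N−1). Require T < 0.075 ⇒ N−1 > ln(0.075/0.5)/ln(0.7939) = 8.22, so N−1 ≥ 9 and N = 10.
Check: N=10 gives T = 0.06264 < 0.075; N=9 gives T = 0.0789.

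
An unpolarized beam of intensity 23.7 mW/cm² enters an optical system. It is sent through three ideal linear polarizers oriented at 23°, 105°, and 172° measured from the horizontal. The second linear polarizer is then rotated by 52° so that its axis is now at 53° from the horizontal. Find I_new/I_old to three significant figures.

I_new/I_old ≈ 59.6

Before rotation:
Unpolarized light through the first polarizer → I₁ = ½ I₀, now polarized at 23°.
I₂ = I₁ cos²(105° − 23°) = 0.5 I₀ · cos²(82°) = 0.009685 I₀.
I₃ = I₂ cos²(172° − 105°) = 0.009685 I₀ · cos²(67°) = 0.001479 I₀.
After rotation:
Unpolarized light through the first polarizer → I₁ = ½ I₀, now polarized at 23°.
I₂ = I₁ cos²(53° − 23°) = 0.5 I₀ · cos²(30°) = 0.375 I₀.
Angle between axes 2 and 3: 61°. I₃ = 0.375 I₀ · cos²(61°) = 0.08814 I₀.
Ratio = 0.08814 / 0.001479 = 59.61.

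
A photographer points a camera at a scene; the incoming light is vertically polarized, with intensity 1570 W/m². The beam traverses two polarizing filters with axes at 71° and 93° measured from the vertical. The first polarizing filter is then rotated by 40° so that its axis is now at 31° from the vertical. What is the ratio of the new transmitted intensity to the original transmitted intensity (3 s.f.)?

I_new/I_old ≈ 1.78

Before rotation:
By Malus's law, I₁ = I₀ cos²(71° − 0°) = I₀ cos²(71°) = 0.106 I₀.
I₂ = I₁ cos²(93° − 71°) = 0.106 I₀ · cos²(22°) = 0.09112 I₀.
After rotation:
I₁ = I₀ cos²(31° − 0°) = I₀ cos²(31°) = 0.7347 I₀.
I₂ = I₁ cos²(93° − 31°) = 0.7347 I₀ · cos²(62°) = 0.1619 I₀.
Ratio = 0.1619 / 0.09112 = 1.777.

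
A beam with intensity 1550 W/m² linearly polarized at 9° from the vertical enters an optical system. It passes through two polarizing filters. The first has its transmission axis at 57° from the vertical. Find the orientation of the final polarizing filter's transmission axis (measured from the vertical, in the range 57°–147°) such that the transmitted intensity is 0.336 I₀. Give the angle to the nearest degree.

θ ≈ 87°

I₁ = I₀ cos²(57° − 9°) = I₀ cos²(48°) = 0.4477 I₀.
Need I₂/I₀ = 0.336, so cos²(θ − 57°) = 0.336 / 0.4477 = 0.7504.
θ − 57° = arccos(√0.7504) = 30.0°, giving θ ≈ 57 + 30.0 = 87.0°.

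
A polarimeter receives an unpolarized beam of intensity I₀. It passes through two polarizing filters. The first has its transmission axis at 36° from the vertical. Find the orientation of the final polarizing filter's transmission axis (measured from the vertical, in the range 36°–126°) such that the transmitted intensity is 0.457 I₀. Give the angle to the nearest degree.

Unpolarized light through the first polarizer → I₁ = ½ I₀, now polarized at 36°.
Need I₂/I₀ = 0.457, so cos²(θ − 36°) = 0.457 / 0.5 = 0.914.
θ − 36° = arccos(√0.914) = 17.1°, giving θ ≈ 36 + 17.1 = 53.1°.

θ ≈ 53°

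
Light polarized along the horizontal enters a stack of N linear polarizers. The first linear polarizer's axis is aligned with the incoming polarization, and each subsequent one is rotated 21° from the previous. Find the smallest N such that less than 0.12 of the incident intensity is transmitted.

N = 17

First polarizer is aligned with the polarization: full transmission.
Each further stage multiplies by cos²(21°) = 0.8716.
After N polarizers: T = 0.8716^(N−1). Require T < 0.12 ⇒ N−1 > ln(0.12)/ln(0.8716) = 15.42, so N−1 ≥ 16 and N = 17.
Check: N=17 gives T = 0.1109 < 0.12; N=16 gives T = 0.1272.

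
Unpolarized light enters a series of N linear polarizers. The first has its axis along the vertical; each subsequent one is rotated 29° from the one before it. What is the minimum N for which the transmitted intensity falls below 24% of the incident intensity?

N = 4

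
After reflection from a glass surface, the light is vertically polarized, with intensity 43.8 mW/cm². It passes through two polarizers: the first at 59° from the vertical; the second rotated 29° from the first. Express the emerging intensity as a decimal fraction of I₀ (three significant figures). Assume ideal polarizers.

I₁ = 43.8 mW/cm² · cos²(59°) = 11.62 mW/cm².
I₂ = I₁ · cos²(29°) = 11.62 · 0.765 = 8.888 mW/cm².
Transmitted fraction = 0.2029.

I/I₀ ≈ 0.203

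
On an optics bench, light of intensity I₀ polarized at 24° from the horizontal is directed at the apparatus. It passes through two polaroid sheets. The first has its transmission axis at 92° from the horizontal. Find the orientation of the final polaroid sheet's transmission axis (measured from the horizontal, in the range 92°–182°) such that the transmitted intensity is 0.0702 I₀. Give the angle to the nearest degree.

By Malus's law, I₁ = I₀ cos²(92° − 24°) = I₀ cos²(68°) = 0.1403 I₀.
Need I₂/I₀ = 0.0702, so cos²(θ − 92°) = 0.0702 / 0.1403 = 0.5002.
θ − 92° = arccos(√0.5002) = 45.0°, giving θ ≈ 92 + 45.0 = 137.0°.

θ ≈ 137°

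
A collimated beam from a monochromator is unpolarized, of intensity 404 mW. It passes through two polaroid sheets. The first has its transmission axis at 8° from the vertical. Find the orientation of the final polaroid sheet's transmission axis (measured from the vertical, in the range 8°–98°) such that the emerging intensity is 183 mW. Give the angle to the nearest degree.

θ ≈ 26°

Unpolarized light through the first polarizer → I₁ = ½ I₀, now polarized at 8°.
Target fraction: 183 / 404 mW = 0.453 of I₀.
Need I₂/I₀ = 0.453, so cos²(θ − 8°) = 0.453 / 0.5 = 0.9059.
θ − 8° = arccos(√0.9059) = 17.9°, giving θ ≈ 8 + 17.9 = 25.9°.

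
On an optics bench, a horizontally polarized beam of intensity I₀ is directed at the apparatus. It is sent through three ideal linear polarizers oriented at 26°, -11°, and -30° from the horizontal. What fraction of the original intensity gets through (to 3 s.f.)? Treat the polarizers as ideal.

I₁ = I₀ cos²(26° − 0°) = I₀ cos²(26°) = 0.8078 I₀.
I₂ = I₁ cos²(-11° − 26°) = 0.8078 I₀ · cos²(37°) = 0.5152 I₀.
I₃ = I₂ cos²(-30° + 11°) = 0.5152 I₀ · cos²(19°) = 0.4606 I₀.
Transmitted fraction = 0.4606.

≈ 0.461 I₀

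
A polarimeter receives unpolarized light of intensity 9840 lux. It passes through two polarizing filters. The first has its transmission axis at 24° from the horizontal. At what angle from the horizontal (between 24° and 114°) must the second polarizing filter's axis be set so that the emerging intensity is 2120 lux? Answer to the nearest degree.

Unpolarized light through the first polarizer → I₁ = ½ I₀, now polarized at 24°.
Target fraction: 2120 / 9840 lux = 0.2154 of I₀.
Need I₂/I₀ = 0.2154, so cos²(θ − 24°) = 0.2154 / 0.5 = 0.4309.
θ − 24° = arccos(√0.4309) = 49.0°, giving θ ≈ 24 + 49.0 = 73.0°.

θ ≈ 73°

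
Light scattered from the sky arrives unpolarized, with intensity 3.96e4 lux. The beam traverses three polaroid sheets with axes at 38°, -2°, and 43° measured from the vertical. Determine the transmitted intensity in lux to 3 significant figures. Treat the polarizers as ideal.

Unpolarized light through the first polarizer → I₁ = 3.96e4 lux/2 = 1.98e+04 lux, polarized at 38°.
I₂ = I₁ · cos²(40°) = 1.98e+04 · 0.5868 = 1.162e+04 lux.
I₃ = I₂ · cos²(45°) = 1.162e+04 · 0.5 = 5810 lux.

I ≈ 5810 lux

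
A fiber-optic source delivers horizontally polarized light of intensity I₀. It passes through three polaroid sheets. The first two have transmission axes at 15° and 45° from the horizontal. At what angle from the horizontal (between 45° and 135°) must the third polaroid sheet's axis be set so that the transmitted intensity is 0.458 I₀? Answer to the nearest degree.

By Malus's law, I₁ = I₀ cos²(15° − 0°) = I₀ cos²(15°) = 0.933 I₀.
I₂ = I₁ cos²(45° − 15°) = 0.933 I₀ · cos²(30°) = 0.6998 I₀.
Need I₃/I₀ = 0.458, so cos²(θ − 45°) = 0.458 / 0.6998 = 0.6545.
θ − 45° = arccos(√0.6545) = 36.0°, giving θ ≈ 45 + 36.0 = 81.0°.

θ ≈ 81°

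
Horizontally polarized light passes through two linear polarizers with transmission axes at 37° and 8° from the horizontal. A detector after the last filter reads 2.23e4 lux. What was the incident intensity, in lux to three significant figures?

I₁ = I₀ cos²(37° − 0°) = I₀ cos²(37°) = 0.6378 I₀.
I₂ = I₁ cos²(8° − 37°) = 0.6378 I₀ · cos²(29°) = 0.4879 I₀.
So 2.23e4 lux = 0.4879 I₀, giving I₀ = 2.23e4/0.4879 = 4.571e+04 lux.

I₀ ≈ 4.57e4 lux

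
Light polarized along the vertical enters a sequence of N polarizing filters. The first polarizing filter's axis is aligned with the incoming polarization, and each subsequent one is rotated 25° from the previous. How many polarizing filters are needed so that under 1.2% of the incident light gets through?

N = 24

First polarizer is aligned with the polarization: full transmission.
Each further stage multiplies by cos²(25°) = 0.8214.
After N polarizers: T = 0.8214^(N−1). Require T < 0.012 ⇒ N−1 > ln(0.012)/ln(0.8214) = 22.48, so N−1 ≥ 23 and N = 24.
Check: N=24 gives T = 0.01083 < 0.012; N=23 gives T = 0.01319.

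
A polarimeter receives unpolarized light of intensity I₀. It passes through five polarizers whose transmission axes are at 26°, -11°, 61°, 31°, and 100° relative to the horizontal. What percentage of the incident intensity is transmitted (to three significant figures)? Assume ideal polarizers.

≈ 0.293%

Unpolarized light through the first polarizer → I₁ = ½ I₀, now polarized at 26°.
I₂ = I₁ cos²(-11° − 26°) = 0.5 I₀ · cos²(37°) = 0.3189 I₀.
I₃ = I₂ cos²(61° + 11°) = 0.3189 I₀ · cos²(72°) = 0.03045 I₀.
I₄ = I₃ cos²(31° − 61°) = 0.03045 I₀ · cos²(30°) = 0.02284 I₀.
I₅ = I₄ cos²(100° − 31°) = 0.02284 I₀ · cos²(69°) = 0.002933 I₀.
That is 0.2933% of the incident intensity.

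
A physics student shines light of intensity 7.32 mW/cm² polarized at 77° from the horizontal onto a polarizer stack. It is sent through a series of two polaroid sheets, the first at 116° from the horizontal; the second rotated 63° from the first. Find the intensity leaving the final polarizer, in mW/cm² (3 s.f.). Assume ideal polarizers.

I ≈ 0.911 mW/cm²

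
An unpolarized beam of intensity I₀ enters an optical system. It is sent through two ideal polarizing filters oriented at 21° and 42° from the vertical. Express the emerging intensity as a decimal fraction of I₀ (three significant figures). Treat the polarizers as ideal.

≈ 0.436 I₀

Unpolarized light through the first polarizer → I₁ = ½ I₀, now polarized at 21°.
I₂ = I₁ cos²(42° − 21°) = 0.5 I₀ · cos²(21°) = 0.4358 I₀.
Transmitted fraction = 0.4358.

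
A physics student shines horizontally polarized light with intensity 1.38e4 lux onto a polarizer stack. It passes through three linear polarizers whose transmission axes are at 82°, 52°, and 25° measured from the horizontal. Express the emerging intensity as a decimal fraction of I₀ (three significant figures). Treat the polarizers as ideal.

I/I₀ ≈ 0.0115

I₁ = 1.38e4 lux · cos²(82°) = 267.3 lux.
I₂ = I₁ · cos²(30°) = 267.3 · 0.75 = 200.5 lux.
I₃ = I₂ · cos²(27°) = 200.5 · 0.7939 = 159.2 lux.
Transmitted fraction = 0.01153.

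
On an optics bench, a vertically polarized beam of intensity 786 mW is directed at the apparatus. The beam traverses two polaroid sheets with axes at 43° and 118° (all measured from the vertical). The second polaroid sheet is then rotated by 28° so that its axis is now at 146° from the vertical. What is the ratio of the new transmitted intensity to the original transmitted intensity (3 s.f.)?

Before rotation:
By Malus's law, I₁ = I₀ cos²(43° − 0°) = I₀ cos²(43°) = 0.5349 I₀.
I₂ = I₁ cos²(118° − 43°) = 0.5349 I₀ · cos²(75°) = 0.03583 I₀.
After rotation:
I₁ = I₀ cos²(43° − 0°) = I₀ cos²(43°) = 0.5349 I₀.
Angle between axes 1 and 2: 77°. I₂ = 0.5349 I₀ · cos²(77°) = 0.02707 I₀.
Ratio = 0.02707 / 0.03583 = 0.7554.

I_new/I_old ≈ 0.755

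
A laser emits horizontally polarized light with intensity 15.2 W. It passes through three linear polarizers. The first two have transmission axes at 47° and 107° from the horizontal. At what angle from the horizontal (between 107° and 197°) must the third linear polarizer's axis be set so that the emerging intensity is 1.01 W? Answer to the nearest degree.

I₁ = I₀ cos²(47° − 0°) = I₀ cos²(47°) = 0.4651 I₀.
I₂ = I₁ cos²(107° − 47°) = 0.4651 I₀ · cos²(60°) = 0.1163 I₀.
Target fraction: 1.01 / 15.2 W = 0.06645 of I₀.
Need I₃/I₀ = 0.06645, so cos²(θ − 107°) = 0.06645 / 0.1163 = 0.5714.
θ − 107° = arccos(√0.5714) = 40.9°, giving θ ≈ 107 + 40.9 = 147.9°.

θ ≈ 148°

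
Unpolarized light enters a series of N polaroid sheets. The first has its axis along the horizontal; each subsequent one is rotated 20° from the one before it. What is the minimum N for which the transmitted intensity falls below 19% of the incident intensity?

First polarizer halves the unpolarized light: factor 1/2.
Each further stage multiplies by cos²(20°) = 0.883.
After N polarizers: T = 0.5·0.883^(N−1). Require T < 0.19 ⇒ N−1 > ln(0.19/0.5)/ln(0.883) = 7.78, so N−1 ≥ 8 and N = 9.
Check: N=9 gives T = 0.1848 < 0.19; N=8 gives T = 0.2093.

N = 9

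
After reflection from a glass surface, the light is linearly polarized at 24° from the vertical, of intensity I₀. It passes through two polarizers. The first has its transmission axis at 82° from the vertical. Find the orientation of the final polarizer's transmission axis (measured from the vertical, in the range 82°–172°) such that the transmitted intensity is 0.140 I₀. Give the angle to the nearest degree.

θ ≈ 127°

By Malus's law, I₁ = I₀ cos²(82° − 24°) = I₀ cos²(58°) = 0.2808 I₀.
Need I₂/I₀ = 0.14, so cos²(θ − 82°) = 0.14 / 0.2808 = 0.4985.
θ − 82° = arccos(√0.4985) = 45.1°, giving θ ≈ 82 + 45.1 = 127.1°.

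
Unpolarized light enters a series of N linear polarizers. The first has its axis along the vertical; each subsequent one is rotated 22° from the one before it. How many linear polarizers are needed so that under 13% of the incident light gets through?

N = 10

First polarizer halves the unpolarized light: factor 1/2.
Each further stage multiplies by cos²(22°) = 0.8597.
After N polarizers: T = 0.5·0.8597^(N−1). Require T < 0.13 ⇒ N−1 > ln(0.13/0.5)/ln(0.8597) = 8.91, so N−1 ≥ 9 and N = 10.
Check: N=10 gives T = 0.1282 < 0.13; N=9 gives T = 0.1492.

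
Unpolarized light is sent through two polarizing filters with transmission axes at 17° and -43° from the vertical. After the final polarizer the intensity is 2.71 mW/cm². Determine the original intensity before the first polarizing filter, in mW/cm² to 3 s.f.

Unpolarized light through the first polarizer → I₁ = ½ I₀, now polarized at 17°.
I₂ = I₁ cos²(-43° − 17°) = 0.5 I₀ · cos²(60°) = 0.125 I₀.
So 2.71 mW/cm² = 0.125 I₀, giving I₀ = 2.71/0.125 = 21.68 mW/cm².

I₀ ≈ 21.7 mW/cm²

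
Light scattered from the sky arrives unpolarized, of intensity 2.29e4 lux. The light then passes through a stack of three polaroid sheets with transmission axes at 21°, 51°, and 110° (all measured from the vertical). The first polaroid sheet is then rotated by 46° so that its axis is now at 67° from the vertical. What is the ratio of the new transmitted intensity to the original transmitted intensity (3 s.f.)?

I_new/I_old ≈ 1.23

Before rotation:
Unpolarized light through the first polarizer → I₁ = ½ I₀, now polarized at 21°.
I₂ = I₁ cos²(51° − 21°) = 0.5 I₀ · cos²(30°) = 0.375 I₀.
I₃ = I₂ cos²(110° − 51°) = 0.375 I₀ · cos²(59°) = 0.09947 I₀.
After rotation:
Unpolarized light through the first polarizer → I₁ = ½ I₀, now polarized at 67°.
I₂ = I₁ cos²(51° − 67°) = 0.5 I₀ · cos²(16°) = 0.462 I₀.
I₃ = I₂ cos²(110° − 51°) = 0.462 I₀ · cos²(59°) = 0.1226 I₀.
Ratio = 0.1226 / 0.09947 = 1.232.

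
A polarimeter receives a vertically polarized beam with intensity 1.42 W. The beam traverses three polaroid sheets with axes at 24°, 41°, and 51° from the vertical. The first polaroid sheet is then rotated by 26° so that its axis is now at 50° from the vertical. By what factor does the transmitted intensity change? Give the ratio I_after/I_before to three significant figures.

I_new/I_old ≈ 0.528

Before rotation:
I₁ = I₀ cos²(24° − 0°) = I₀ cos²(24°) = 0.8346 I₀.
I₂ = I₁ cos²(41° − 24°) = 0.8346 I₀ · cos²(17°) = 0.7632 I₀.
I₃ = I₂ cos²(51° − 41°) = 0.7632 I₀ · cos²(10°) = 0.7402 I₀.
After rotation:
I₁ = I₀ cos²(50° − 0°) = I₀ cos²(50°) = 0.4132 I₀.
I₂ = I₁ cos²(41° − 50°) = 0.4132 I₀ · cos²(9°) = 0.4031 I₀.
I₃ = I₂ cos²(51° − 41°) = 0.4031 I₀ · cos²(10°) = 0.3909 I₀.
Ratio = 0.3909 / 0.7402 = 0.5281.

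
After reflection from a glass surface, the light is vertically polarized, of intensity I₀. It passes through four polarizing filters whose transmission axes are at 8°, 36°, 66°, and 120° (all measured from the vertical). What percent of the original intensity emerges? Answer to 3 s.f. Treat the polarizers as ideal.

≈ 19.8%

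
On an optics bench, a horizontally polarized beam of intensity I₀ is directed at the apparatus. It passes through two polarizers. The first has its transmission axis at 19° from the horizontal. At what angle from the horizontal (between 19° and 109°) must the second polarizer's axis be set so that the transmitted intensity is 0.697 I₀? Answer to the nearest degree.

I₁ = I₀ cos²(19° − 0°) = I₀ cos²(19°) = 0.894 I₀.
Need I₂/I₀ = 0.697, so cos²(θ − 19°) = 0.697 / 0.894 = 0.7796.
θ − 19° = arccos(√0.7796) = 28.0°, giving θ ≈ 19 + 28.0 = 47.0°.

θ ≈ 47°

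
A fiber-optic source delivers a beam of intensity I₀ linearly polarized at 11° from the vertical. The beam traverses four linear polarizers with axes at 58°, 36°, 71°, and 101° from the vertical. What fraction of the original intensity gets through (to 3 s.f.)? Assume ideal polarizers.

By Malus's law, I₁ = I₀ cos²(58° − 11°) = I₀ cos²(47°) = 0.4651 I₀.
I₂ = I₁ cos²(36° − 58°) = 0.4651 I₀ · cos²(22°) = 0.3999 I₀.
I₃ = I₂ cos²(71° − 36°) = 0.3999 I₀ · cos²(35°) = 0.2683 I₀.
I₄ = I₃ cos²(101° − 71°) = 0.2683 I₀ · cos²(30°) = 0.2012 I₀.
Transmitted fraction = 0.2012.

≈ 0.201 I₀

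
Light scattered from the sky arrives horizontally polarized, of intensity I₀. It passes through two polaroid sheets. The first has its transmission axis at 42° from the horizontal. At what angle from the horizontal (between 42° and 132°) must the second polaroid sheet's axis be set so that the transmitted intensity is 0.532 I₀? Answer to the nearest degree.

I₁ = I₀ cos²(42° − 0°) = I₀ cos²(42°) = 0.5523 I₀.
Need I₂/I₀ = 0.532, so cos²(θ − 42°) = 0.532 / 0.5523 = 0.9633.
θ − 42° = arccos(√0.9633) = 11.0°, giving θ ≈ 42 + 11.0 = 53.0°.

θ ≈ 53°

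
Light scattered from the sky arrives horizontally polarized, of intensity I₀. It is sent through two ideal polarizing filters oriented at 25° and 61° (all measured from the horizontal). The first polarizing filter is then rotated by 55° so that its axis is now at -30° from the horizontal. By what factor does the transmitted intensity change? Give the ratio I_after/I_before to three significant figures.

I_new/I_old ≈ 0.000425

Before rotation:
I₁ = I₀ cos²(25° − 0°) = I₀ cos²(25°) = 0.8214 I₀.
I₂ = I₁ cos²(61° − 25°) = 0.8214 I₀ · cos²(36°) = 0.5376 I₀.
After rotation:
I₁ = I₀ cos²(-30° − 0°) = I₀ cos²(30°) = 0.75 I₀.
Angle between axes 1 and 2: 89°. I₂ = 0.75 I₀ · cos²(89°) = 0.0002284 I₀.
Ratio = 0.0002284 / 0.5376 = 0.0004249.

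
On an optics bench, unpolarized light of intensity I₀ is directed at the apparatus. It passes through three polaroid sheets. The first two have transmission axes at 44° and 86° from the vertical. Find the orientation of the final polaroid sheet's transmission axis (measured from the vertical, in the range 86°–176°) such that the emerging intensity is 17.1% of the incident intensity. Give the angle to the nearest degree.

θ ≈ 124°

Unpolarized light through the first polarizer → I₁ = ½ I₀, now polarized at 44°.
I₂ = I₁ cos²(86° − 44°) = 0.5 I₀ · cos²(42°) = 0.2761 I₀.
Need I₃/I₀ = 0.171, so cos²(θ − 86°) = 0.171 / 0.2761 = 0.6193.
θ − 86° = arccos(√0.6193) = 38.1°, giving θ ≈ 86 + 38.1 = 124.1°.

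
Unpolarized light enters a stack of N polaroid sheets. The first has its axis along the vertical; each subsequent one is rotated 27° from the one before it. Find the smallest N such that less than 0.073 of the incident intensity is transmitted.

N = 10

First polarizer halves the unpolarized light: factor 1/2.
Each further stage multiplies by cos²(27°) = 0.7939.
After N polarizers: T = 0.5·0.7939^(N−1). Require T < 0.073 ⇒ N−1 > ln(0.073/0.5)/ln(0.7939) = 8.34, so N−1 ≥ 9 and N = 10.
Check: N=10 gives T = 0.06264 < 0.073; N=9 gives T = 0.0789.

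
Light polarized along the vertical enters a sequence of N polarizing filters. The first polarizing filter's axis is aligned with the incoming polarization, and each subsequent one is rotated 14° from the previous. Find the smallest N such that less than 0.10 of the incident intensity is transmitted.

N = 40

First polarizer is aligned with the polarization: full transmission.
Each further stage multiplies by cos²(14°) = 0.9415.
After N polarizers: T = 0.9415^(N−1). Require T < 0.10 ⇒ N−1 > ln(0.10)/ln(0.9415) = 38.18, so N−1 ≥ 39 and N = 40.
Check: N=40 gives T = 0.09517 < 0.10; N=39 gives T = 0.1011.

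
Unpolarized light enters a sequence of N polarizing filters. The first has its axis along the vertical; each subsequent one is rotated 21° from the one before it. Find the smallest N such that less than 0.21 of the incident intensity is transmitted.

First polarizer halves the unpolarized light: factor 1/2.
Each further stage multiplies by cos²(21°) = 0.8716.
After N polarizers: T = 0.5·0.8716^(N−1). Require T < 0.21 ⇒ N−1 > ln(0.21/0.5)/ln(0.8716) = 6.31, so N−1 ≥ 7 and N = 8.
Check: N=8 gives T = 0.191 < 0.21; N=7 gives T = 0.2192.

N = 8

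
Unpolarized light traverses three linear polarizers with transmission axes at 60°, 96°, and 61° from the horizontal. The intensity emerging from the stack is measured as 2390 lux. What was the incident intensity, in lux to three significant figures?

Unpolarized light through the first polarizer → I₁ = ½ I₀, now polarized at 60°.
I₂ = I₁ cos²(96° − 60°) = 0.5 I₀ · cos²(36°) = 0.3273 I₀.
I₃ = I₂ cos²(61° − 96°) = 0.3273 I₀ · cos²(35°) = 0.2196 I₀.
So 2390 lux = 0.2196 I₀, giving I₀ = 2390/0.2196 = 1.088e+04 lux.

I₀ ≈ 1.09e4 lux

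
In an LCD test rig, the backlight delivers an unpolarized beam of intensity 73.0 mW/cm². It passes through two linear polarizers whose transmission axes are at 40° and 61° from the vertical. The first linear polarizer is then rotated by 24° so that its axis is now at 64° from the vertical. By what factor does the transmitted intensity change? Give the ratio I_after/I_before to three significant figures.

I_new/I_old ≈ 1.14

Before rotation:
Unpolarized light through the first polarizer → I₁ = ½ I₀, now polarized at 40°.
I₂ = I₁ cos²(61° − 40°) = 0.5 I₀ · cos²(21°) = 0.4358 I₀.
After rotation:
Unpolarized light through the first polarizer → I₁ = ½ I₀, now polarized at 64°.
I₂ = I₁ cos²(61° − 64°) = 0.5 I₀ · cos²(3°) = 0.4986 I₀.
Ratio = 0.4986 / 0.4358 = 1.144.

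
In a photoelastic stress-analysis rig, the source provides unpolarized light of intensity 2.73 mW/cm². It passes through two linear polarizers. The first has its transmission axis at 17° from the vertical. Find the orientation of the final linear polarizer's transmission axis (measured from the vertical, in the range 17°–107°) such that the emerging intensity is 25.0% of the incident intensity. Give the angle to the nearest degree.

Unpolarized light through the first polarizer → I₁ = ½ I₀, now polarized at 17°.
Need I₂/I₀ = 0.25, so cos²(θ − 17°) = 0.25 / 0.5 = 0.5.
θ − 17° = arccos(√0.5) = 45.0°, giving θ ≈ 17 + 45.0 = 62.0°.

θ ≈ 62°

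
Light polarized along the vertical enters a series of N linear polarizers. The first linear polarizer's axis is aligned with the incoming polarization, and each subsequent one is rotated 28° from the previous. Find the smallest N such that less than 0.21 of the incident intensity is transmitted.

First polarizer is aligned with the polarization: full transmission.
Each further stage multiplies by cos²(28°) = 0.7796.
After N polarizers: T = 0.7796^(N−1). Require T < 0.21 ⇒ N−1 > ln(0.21)/ln(0.7796) = 6.27, so N−1 ≥ 7 and N = 8.
Check: N=8 gives T = 0.175 < 0.21; N=7 gives T = 0.2245.

N = 8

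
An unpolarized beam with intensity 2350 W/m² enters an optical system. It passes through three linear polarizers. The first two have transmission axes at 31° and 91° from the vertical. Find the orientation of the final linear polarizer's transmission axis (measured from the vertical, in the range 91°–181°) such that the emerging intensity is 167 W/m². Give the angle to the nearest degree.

θ ≈ 132°

Unpolarized light through the first polarizer → I₁ = ½ I₀, now polarized at 31°.
I₂ = I₁ cos²(91° − 31°) = 0.5 I₀ · cos²(60°) = 0.125 I₀.
Target fraction: 167 / 2350 W/m² = 0.07106 of I₀.
Need I₃/I₀ = 0.07106, so cos²(θ − 91°) = 0.07106 / 0.125 = 0.5685.
θ − 91° = arccos(√0.5685) = 41.1°, giving θ ≈ 91 + 41.1 = 132.1°.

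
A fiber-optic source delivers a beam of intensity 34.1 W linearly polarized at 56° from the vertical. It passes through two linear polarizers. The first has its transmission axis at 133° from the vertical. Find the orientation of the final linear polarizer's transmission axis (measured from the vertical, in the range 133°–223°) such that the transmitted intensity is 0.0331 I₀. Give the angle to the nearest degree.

θ ≈ 169°

I₁ = I₀ cos²(133° − 56°) = I₀ cos²(77°) = 0.0506 I₀.
Need I₂/I₀ = 0.0331, so cos²(θ − 133°) = 0.0331 / 0.0506 = 0.6541.
θ − 133° = arccos(√0.6541) = 36.0°, giving θ ≈ 133 + 36.0 = 169.0°.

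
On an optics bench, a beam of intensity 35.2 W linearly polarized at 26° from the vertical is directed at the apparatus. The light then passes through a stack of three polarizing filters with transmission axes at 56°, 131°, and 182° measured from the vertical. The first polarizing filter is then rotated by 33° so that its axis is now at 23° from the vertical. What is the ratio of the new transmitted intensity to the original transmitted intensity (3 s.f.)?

I_new/I_old ≈ 1.90

Before rotation:
By Malus's law, I₁ = I₀ cos²(56° − 26°) = I₀ cos²(30°) = 0.75 I₀.
I₂ = I₁ cos²(131° − 56°) = 0.75 I₀ · cos²(75°) = 0.05024 I₀.
I₃ = I₂ cos²(182° − 131°) = 0.05024 I₀ · cos²(51°) = 0.0199 I₀.
After rotation:
I₁ = I₀ cos²(23° − 26°) = I₀ cos²(3°) = 0.9973 I₀.
Angle between axes 1 and 2: 72°. I₂ = 0.9973 I₀ · cos²(72°) = 0.09523 I₀.
I₃ = I₂ cos²(182° − 131°) = 0.09523 I₀ · cos²(51°) = 0.03772 I₀.
Ratio = 0.03772 / 0.0199 = 1.895.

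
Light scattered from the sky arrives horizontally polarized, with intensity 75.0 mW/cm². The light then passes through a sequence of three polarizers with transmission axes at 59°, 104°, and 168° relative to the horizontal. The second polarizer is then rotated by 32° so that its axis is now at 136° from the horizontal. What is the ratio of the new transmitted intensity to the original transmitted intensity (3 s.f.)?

Before rotation:
I₁ = I₀ cos²(59° − 0°) = I₀ cos²(59°) = 0.2653 I₀.
I₂ = I₁ cos²(104° − 59°) = 0.2653 I₀ · cos²(45°) = 0.1326 I₀.
I₃ = I₂ cos²(168° − 104°) = 0.1326 I₀ · cos²(64°) = 0.02549 I₀.
After rotation:
I₁ = I₀ cos²(59° − 0°) = I₀ cos²(59°) = 0.2653 I₀.
I₂ = I₁ cos²(136° − 59°) = 0.2653 I₀ · cos²(77°) = 0.01342 I₀.
I₃ = I₂ cos²(168° − 136°) = 0.01342 I₀ · cos²(32°) = 0.009654 I₀.
Ratio = 0.009654 / 0.02549 = 0.3788.

I_new/I_old ≈ 0.379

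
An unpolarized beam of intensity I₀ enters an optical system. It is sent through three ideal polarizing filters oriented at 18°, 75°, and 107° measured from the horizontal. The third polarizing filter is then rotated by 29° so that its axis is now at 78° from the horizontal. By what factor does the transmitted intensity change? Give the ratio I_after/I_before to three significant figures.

I_new/I_old ≈ 1.39

Before rotation:
Unpolarized light through the first polarizer → I₁ = ½ I₀, now polarized at 18°.
I₂ = I₁ cos²(75° − 18°) = 0.5 I₀ · cos²(57°) = 0.1483 I₀.
I₃ = I₂ cos²(107° − 75°) = 0.1483 I₀ · cos²(32°) = 0.1067 I₀.
After rotation:
Unpolarized light through the first polarizer → I₁ = ½ I₀, now polarized at 18°.
I₂ = I₁ cos²(75° − 18°) = 0.5 I₀ · cos²(57°) = 0.1483 I₀.
I₃ = I₂ cos²(78° − 75°) = 0.1483 I₀ · cos²(3°) = 0.1479 I₀.
Ratio = 0.1479 / 0.1067 = 1.387.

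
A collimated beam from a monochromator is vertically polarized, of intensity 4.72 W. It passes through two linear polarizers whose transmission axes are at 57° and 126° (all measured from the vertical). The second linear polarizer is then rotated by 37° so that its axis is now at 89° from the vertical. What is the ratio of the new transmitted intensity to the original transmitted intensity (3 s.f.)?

I_new/I_old ≈ 5.60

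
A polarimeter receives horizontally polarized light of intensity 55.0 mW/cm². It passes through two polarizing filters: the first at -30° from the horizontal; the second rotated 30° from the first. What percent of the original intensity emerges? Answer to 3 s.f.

≈ 56.3%

I₁ = 55.0 mW/cm² · cos²(30°) = 41.25 mW/cm².
I₂ = I₁ · cos²(30°) = 41.25 · 0.75 = 30.94 mW/cm².
That is 56.25% of the incident intensity.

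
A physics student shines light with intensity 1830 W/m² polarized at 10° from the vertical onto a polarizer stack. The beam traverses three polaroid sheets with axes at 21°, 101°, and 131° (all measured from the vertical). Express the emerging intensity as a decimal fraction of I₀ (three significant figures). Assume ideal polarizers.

I/I₀ ≈ 0.0218

By Malus's law, I₁ = 1830 W/m² · cos²(11°) = 1763 W/m².
I₂ = I₁ · cos²(80°) = 1763 · 0.03015 = 53.17 W/m².
I₃ = I₂ · cos²(30°) = 53.17 · 0.75 = 39.88 W/m².
Transmitted fraction = 0.02179.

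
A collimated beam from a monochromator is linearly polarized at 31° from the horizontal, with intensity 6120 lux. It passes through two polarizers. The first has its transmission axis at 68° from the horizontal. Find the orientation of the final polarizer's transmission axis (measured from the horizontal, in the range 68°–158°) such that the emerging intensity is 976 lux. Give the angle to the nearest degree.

θ ≈ 128°

By Malus's law, I₁ = I₀ cos²(68° − 31°) = I₀ cos²(37°) = 0.6378 I₀.
Target fraction: 976 / 6120 lux = 0.1595 of I₀.
Need I₂/I₀ = 0.1595, so cos²(θ − 68°) = 0.1595 / 0.6378 = 0.25.
θ − 68° = arccos(√0.25) = 60.0°, giving θ ≈ 68 + 60.0 = 128.0°.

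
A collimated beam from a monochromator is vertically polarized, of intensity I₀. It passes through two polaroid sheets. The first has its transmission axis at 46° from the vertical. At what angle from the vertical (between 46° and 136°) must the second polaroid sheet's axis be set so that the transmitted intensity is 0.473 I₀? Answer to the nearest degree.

I₁ = I₀ cos²(46° − 0°) = I₀ cos²(46°) = 0.4826 I₀.
Need I₂/I₀ = 0.473, so cos²(θ − 46°) = 0.473 / 0.4826 = 0.9802.
θ − 46° = arccos(√0.9802) = 8.1°, giving θ ≈ 46 + 8.1 = 54.1°.

θ ≈ 54°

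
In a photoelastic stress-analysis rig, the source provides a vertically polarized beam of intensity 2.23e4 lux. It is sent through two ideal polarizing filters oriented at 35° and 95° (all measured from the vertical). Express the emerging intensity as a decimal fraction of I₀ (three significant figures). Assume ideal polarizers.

I₁ = 2.23e4 lux · cos²(35°) = 1.496e+04 lux.
I₂ = I₁ · cos²(60°) = 1.496e+04 · 0.25 = 3741 lux.
Transmitted fraction = 0.1678.

I/I₀ ≈ 0.168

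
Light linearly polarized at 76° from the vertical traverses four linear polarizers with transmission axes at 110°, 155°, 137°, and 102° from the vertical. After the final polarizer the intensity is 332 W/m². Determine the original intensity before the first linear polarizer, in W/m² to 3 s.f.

I₁ = I₀ cos²(110° − 76°) = I₀ cos²(34°) = 0.6873 I₀.
I₂ = I₁ cos²(155° − 110°) = 0.6873 I₀ · cos²(45°) = 0.3437 I₀.
I₃ = I₂ cos²(137° − 155°) = 0.3437 I₀ · cos²(18°) = 0.3108 I₀.
I₄ = I₃ cos²(102° − 137°) = 0.3108 I₀ · cos²(35°) = 0.2086 I₀.
So 332 W/m² = 0.2086 I₀, giving I₀ = 332/0.2086 = 1592 W/m².

I₀ ≈ 1590 W/m²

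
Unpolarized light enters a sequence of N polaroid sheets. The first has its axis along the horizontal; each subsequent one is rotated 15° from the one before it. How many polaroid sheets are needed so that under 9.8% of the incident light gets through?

N = 25

First polarizer halves the unpolarized light: factor 1/2.
Each further stage multiplies by cos²(15°) = 0.933.
After N polarizers: T = 0.5·0.933^(N−1). Require T < 0.098 ⇒ N−1 > ln(0.098/0.5)/ln(0.933) = 23.50, so N−1 ≥ 24 and N = 25.
Check: N=25 gives T = 0.09468 < 0.098; N=24 gives T = 0.1015.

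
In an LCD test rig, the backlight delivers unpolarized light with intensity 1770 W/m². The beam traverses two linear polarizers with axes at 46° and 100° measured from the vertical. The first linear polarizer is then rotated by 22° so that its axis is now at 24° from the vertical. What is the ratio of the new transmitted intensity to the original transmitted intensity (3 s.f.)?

Before rotation:
Unpolarized light through the first polarizer → I₁ = ½ I₀, now polarized at 46°.
I₂ = I₁ cos²(100° − 46°) = 0.5 I₀ · cos²(54°) = 0.1727 I₀.
After rotation:
Unpolarized light through the first polarizer → I₁ = ½ I₀, now polarized at 24°.
I₂ = I₁ cos²(100° − 24°) = 0.5 I₀ · cos²(76°) = 0.02926 I₀.
Ratio = 0.02926 / 0.1727 = 0.1694.

I_new/I_old ≈ 0.169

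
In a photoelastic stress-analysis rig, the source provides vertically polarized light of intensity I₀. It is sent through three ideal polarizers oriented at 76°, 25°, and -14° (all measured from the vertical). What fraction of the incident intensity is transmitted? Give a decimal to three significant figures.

≈ 0.0140 I₀

I₁ = I₀ cos²(76° − 0°) = I₀ cos²(76°) = 0.05853 I₀.
I₂ = I₁ cos²(25° − 76°) = 0.05853 I₀ · cos²(51°) = 0.02318 I₀.
I₃ = I₂ cos²(-14° − 25°) = 0.02318 I₀ · cos²(39°) = 0.014 I₀.
Transmitted fraction = 0.014.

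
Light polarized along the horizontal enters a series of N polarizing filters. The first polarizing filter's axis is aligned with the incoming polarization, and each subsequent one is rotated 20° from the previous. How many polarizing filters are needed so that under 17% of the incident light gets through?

First polarizer is aligned with the polarization: full transmission.
Each further stage multiplies by cos²(20°) = 0.883.
After N polarizers: T = 0.883^(N−1). Require T < 0.17 ⇒ N−1 > ln(0.17)/ln(0.883) = 14.24, so N−1 ≥ 15 and N = 16.
Check: N=16 gives T = 0.1547 < 0.17; N=15 gives T = 0.1752.

N = 16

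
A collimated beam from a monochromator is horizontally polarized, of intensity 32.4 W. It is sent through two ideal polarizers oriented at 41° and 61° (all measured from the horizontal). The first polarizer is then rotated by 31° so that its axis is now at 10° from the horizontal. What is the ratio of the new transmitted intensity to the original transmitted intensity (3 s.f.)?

I_new/I_old ≈ 0.764

Before rotation:
By Malus's law, I₁ = I₀ cos²(41° − 0°) = I₀ cos²(41°) = 0.5696 I₀.
I₂ = I₁ cos²(61° − 41°) = 0.5696 I₀ · cos²(20°) = 0.503 I₀.
After rotation:
I₁ = I₀ cos²(10° − 0°) = I₀ cos²(10°) = 0.9698 I₀.
I₂ = I₁ cos²(61° − 10°) = 0.9698 I₀ · cos²(51°) = 0.3841 I₀.
Ratio = 0.3841 / 0.503 = 0.7637.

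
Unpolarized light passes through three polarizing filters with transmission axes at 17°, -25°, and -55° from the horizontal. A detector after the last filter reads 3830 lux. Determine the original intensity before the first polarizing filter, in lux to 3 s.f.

I₀ ≈ 1.85e4 lux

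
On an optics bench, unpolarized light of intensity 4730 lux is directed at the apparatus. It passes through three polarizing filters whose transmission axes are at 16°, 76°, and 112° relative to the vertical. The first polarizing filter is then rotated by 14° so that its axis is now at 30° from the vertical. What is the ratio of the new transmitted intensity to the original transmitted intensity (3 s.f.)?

Before rotation:
Unpolarized light through the first polarizer → I₁ = ½ I₀, now polarized at 16°.
I₂ = I₁ cos²(76° − 16°) = 0.5 I₀ · cos²(60°) = 0.125 I₀.
I₃ = I₂ cos²(112° − 76°) = 0.125 I₀ · cos²(36°) = 0.08181 I₀.
After rotation:
Unpolarized light through the first polarizer → I₁ = ½ I₀, now polarized at 30°.
I₂ = I₁ cos²(76° − 30°) = 0.5 I₀ · cos²(46°) = 0.2413 I₀.
I₃ = I₂ cos²(112° − 76°) = 0.2413 I₀ · cos²(36°) = 0.1579 I₀.
Ratio = 0.1579 / 0.08181 = 1.93.

I_new/I_old ≈ 1.93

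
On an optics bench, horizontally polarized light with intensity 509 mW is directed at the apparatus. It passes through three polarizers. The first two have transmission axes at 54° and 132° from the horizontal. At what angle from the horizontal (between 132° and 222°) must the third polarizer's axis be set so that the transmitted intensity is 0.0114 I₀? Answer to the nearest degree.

I₁ = I₀ cos²(54° − 0°) = I₀ cos²(54°) = 0.3455 I₀.
I₂ = I₁ cos²(132° − 54°) = 0.3455 I₀ · cos²(78°) = 0.01493 I₀.
Need I₃/I₀ = 0.0114, so cos²(θ − 132°) = 0.0114 / 0.01493 = 0.7633.
θ − 132° = arccos(√0.7633) = 29.1°, giving θ ≈ 132 + 29.1 = 161.1°.

θ ≈ 161°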